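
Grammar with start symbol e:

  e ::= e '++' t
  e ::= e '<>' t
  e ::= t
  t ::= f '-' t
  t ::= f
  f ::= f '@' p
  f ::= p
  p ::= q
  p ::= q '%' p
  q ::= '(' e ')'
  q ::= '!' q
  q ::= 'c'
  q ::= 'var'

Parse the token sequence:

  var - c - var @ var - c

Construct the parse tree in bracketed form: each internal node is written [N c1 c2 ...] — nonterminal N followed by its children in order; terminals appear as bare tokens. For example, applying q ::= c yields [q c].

[e [t [f [p [q var]]] - [t [f [p [q c]]] - [t [f [f [p [q var]]] @ [p [q var]]] - [t [f [p [q c]]]]]]]]

e
t
f - t
p - t
q - t
var - t
var - f - t
var - p - t
var - q - t
var - c - t
var - c - f - t
var - c - f @ p - t
var - c - p @ p - t
var - c - q @ p - t
var - c - var @ p - t
var - c - var @ q - t
var - c - var @ var - t
var - c - var @ var - f
var - c - var @ var - p
var - c - var @ var - q
var - c - var @ var - c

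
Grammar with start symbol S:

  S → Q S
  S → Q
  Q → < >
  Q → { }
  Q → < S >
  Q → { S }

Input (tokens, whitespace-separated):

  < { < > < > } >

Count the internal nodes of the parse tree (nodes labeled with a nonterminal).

[S [Q < [S [Q { [S [Q < >] [S [Q < >]]] }]] >]]

8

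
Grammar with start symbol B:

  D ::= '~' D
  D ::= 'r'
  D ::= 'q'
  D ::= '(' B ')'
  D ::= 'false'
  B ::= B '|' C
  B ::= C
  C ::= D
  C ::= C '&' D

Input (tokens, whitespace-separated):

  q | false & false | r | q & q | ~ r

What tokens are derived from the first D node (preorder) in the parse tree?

[B [B [B [B [B [C [D q]]] | [C [C [D false]] & [D false]]] | [C [D r]]] | [C [C [D q]] & [D q]]] | [C [D ~ [D r]]]]

q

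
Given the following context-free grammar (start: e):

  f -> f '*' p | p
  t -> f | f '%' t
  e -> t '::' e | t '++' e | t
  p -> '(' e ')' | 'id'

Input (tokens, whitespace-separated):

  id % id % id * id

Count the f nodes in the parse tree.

[e [t [f [p id]] % [t [f [p id]] % [t [f [f [p id]] * [p id]]]]]]

4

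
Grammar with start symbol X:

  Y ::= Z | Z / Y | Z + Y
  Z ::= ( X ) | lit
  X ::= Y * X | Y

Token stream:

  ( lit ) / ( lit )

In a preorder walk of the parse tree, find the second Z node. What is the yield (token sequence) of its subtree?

lit

[X [Y [Z ( [X [Y [Z lit]]] )] / [Y [Z ( [X [Y [Z lit]]] )]]]]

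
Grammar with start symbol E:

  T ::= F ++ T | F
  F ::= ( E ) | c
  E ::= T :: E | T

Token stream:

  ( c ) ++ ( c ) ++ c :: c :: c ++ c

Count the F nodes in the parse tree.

[E [T [F ( [E [T [F c]]] )] ++ [T [F ( [E [T [F c]]] )] ++ [T [F c]]]] :: [E [T [F c]] :: [E [T [F c] ++ [T [F c]]]]]]

8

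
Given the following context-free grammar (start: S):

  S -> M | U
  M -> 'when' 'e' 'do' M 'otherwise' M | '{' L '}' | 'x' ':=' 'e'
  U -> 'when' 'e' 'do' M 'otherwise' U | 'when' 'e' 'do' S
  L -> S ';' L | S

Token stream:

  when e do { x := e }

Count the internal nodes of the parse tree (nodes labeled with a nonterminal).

7

[S [U when e do [S [M { [L [S [M x := e]]] }]]]]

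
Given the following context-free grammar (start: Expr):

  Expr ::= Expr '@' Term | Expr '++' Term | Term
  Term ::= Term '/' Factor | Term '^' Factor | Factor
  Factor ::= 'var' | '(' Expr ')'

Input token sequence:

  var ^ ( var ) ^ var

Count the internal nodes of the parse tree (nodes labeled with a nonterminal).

[Expr [Term [Term [Term [Factor var]] ^ [Factor ( [Expr [Term [Factor var]]] )]] ^ [Factor var]]]

10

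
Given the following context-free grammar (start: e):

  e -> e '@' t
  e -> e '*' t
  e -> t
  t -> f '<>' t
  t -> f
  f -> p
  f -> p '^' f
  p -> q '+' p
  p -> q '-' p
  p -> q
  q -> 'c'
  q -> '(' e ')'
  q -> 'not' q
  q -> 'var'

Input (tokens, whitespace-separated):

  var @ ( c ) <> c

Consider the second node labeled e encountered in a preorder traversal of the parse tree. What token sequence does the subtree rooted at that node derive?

var

[e [e [t [f [p [q var]]]]] @ [t [f [p [q ( [e [t [f [p [q c]]]]] )]]] <> [t [f [p [q c]]]]]]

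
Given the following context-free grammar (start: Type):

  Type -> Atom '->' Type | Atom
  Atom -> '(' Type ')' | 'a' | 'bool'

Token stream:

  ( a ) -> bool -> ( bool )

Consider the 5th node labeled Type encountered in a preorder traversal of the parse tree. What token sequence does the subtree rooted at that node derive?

[Type [Atom ( [Type [Atom a]] )] -> [Type [Atom bool] -> [Type [Atom ( [Type [Atom bool]] )]]]]

bool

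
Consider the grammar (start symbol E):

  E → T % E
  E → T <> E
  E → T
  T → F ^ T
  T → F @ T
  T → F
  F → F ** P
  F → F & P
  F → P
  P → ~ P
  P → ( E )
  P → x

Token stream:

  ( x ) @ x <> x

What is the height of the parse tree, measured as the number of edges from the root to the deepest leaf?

8

[E [T [F [P ( [E [T [F [P x]]]] )]] @ [T [F [P x]]]] <> [E [T [F [P x]]]]]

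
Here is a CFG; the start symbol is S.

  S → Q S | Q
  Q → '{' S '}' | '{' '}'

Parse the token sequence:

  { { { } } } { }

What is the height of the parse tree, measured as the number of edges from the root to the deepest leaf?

6

[S [Q { [S [Q { [S [Q { }]] }]] }] [S [Q { }]]]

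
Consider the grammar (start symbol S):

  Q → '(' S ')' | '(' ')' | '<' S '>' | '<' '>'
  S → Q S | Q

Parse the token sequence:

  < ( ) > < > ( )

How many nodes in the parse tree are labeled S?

4

[S [Q < [S [Q ( )]] >] [S [Q < >] [S [Q ( )]]]]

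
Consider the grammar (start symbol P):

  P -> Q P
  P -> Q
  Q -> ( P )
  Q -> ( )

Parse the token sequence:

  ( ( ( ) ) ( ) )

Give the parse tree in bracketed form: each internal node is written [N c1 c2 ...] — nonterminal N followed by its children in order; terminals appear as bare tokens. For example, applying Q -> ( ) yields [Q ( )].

[P [Q ( [P [Q ( [P [Q ( )]] )] [P [Q ( )]]] )]]

P
Q
( P )
( Q P )
( ( P ) P )
( ( Q ) P )
( ( ( ) ) P )
( ( ( ) ) Q )
( ( ( ) ) ( ) )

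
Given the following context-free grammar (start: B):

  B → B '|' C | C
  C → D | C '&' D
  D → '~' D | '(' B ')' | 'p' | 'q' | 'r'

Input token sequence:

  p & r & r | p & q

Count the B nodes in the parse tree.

[B [B [C [C [C [D p]] & [D r]] & [D r]]] | [C [C [D p]] & [D q]]]

2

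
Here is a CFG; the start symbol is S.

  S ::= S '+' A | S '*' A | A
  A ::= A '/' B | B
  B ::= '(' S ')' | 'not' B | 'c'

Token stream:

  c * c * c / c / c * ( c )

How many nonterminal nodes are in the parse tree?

[S [S [S [S [A [B c]]] * [A [B c]]] * [A [A [A [B c]] / [B c]] / [B c]]] * [A [B ( [S [A [B c]]] )]]]

19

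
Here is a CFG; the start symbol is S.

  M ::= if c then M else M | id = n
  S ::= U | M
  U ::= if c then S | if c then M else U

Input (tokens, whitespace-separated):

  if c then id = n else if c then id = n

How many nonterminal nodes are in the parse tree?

6

[S [U if c then [M id = n] else [U if c then [S [M id = n]]]]]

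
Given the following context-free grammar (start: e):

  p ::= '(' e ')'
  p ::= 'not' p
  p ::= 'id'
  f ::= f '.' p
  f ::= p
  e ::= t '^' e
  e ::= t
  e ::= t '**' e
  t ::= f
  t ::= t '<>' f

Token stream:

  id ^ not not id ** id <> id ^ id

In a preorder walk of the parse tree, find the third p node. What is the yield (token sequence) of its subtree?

[e [t [f [p id]]] ^ [e [t [f [p not [p not [p id]]]]] ** [e [t [t [f [p id]]] <> [f [p id]]] ^ [e [t [f [p id]]]]]]]

not id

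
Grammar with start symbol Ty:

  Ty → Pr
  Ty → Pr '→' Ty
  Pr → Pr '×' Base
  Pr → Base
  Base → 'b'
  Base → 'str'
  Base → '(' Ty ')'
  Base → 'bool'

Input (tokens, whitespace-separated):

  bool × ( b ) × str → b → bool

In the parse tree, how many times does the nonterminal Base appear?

6

[Ty [Pr [Pr [Pr [Base bool]] × [Base ( [Ty [Pr [Base b]]] )]] × [Base str]] → [Ty [Pr [Base b]] → [Ty [Pr [Base bool]]]]]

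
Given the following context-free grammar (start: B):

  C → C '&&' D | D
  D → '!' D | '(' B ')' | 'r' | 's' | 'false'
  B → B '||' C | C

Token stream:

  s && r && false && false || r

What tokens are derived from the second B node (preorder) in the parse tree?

s && r && false && false

[B [B [C [C [C [C [D s]] && [D r]] && [D false]] && [D false]]] || [C [D r]]]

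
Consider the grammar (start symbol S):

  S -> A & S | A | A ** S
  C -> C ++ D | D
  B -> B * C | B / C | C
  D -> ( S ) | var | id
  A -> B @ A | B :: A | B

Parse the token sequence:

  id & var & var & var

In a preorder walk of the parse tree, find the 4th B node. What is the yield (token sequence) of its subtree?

var

[S [A [B [C [D id]]]] & [S [A [B [C [D var]]]] & [S [A [B [C [D var]]]] & [S [A [B [C [D var]]]]]]]]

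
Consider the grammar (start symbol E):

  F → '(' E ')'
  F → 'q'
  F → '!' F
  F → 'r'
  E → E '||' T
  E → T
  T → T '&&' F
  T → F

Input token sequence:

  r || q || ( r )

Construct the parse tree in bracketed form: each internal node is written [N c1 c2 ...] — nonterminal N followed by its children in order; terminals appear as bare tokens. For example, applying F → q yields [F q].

[E [E [E [T [F r]]] || [T [F q]]] || [T [F ( [E [T [F r]]] )]]]

E
E || T
E || T || T
T || T || T
F || T || T
r || T || T
r || F || T
r || q || T
r || q || F
r || q || ( E )
r || q || ( T )
r || q || ( F )
r || q || ( r )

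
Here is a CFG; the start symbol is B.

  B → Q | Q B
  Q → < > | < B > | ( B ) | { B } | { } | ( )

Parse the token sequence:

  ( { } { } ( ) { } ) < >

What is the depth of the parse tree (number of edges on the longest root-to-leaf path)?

[B [Q ( [B [Q { }] [B [Q { }] [B [Q ( )] [B [Q { }]]]]] )] [B [Q < >]]]

7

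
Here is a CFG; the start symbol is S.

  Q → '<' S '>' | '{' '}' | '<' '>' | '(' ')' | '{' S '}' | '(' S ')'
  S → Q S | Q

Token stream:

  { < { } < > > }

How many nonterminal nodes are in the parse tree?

[S [Q { [S [Q < [S [Q { }] [S [Q < >]]] >]] }]]

8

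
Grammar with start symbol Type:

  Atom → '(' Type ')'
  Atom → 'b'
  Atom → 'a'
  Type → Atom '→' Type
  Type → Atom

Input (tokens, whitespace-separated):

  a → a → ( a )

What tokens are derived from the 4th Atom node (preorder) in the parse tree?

a

[Type [Atom a] → [Type [Atom a] → [Type [Atom ( [Type [Atom a]] )]]]]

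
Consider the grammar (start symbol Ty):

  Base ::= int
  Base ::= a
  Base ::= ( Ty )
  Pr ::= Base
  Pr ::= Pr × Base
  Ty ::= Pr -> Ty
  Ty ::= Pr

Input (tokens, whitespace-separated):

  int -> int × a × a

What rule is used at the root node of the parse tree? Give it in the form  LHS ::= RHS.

Ty ::= Pr -> Ty

[Ty [Pr [Base int]] -> [Ty [Pr [Pr [Pr [Base int]] × [Base a]] × [Base a]]]]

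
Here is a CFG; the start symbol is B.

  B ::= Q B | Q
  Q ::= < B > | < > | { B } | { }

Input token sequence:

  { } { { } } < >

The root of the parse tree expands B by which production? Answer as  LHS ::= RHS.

[B [Q { }] [B [Q { [B [Q { }]] }] [B [Q < >]]]]

B ::= Q B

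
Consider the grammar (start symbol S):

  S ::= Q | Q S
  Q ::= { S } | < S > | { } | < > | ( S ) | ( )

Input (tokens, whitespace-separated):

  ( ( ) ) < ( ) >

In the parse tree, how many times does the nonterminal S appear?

4

[S [Q ( [S [Q ( )]] )] [S [Q < [S [Q ( )]] >]]]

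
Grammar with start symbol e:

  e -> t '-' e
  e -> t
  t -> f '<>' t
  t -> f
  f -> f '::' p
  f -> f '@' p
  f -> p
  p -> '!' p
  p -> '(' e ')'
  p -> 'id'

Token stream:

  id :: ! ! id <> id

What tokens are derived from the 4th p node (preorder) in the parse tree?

id

[e [t [f [f [p id]] :: [p ! [p ! [p id]]]] <> [t [f [p id]]]]]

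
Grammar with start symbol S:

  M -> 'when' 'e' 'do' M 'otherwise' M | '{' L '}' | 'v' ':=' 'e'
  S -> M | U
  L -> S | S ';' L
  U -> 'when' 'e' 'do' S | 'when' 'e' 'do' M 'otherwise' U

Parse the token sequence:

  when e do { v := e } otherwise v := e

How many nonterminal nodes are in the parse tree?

[S [M when e do [M { [L [S [M v := e]]] }] otherwise [M v := e]]]

7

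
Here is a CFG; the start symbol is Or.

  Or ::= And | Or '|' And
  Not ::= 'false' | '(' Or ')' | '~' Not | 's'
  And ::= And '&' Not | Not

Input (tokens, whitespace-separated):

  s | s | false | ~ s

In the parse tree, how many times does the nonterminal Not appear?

5

[Or [Or [Or [Or [And [Not s]]] | [And [Not s]]] | [And [Not false]]] | [And [Not ~ [Not s]]]]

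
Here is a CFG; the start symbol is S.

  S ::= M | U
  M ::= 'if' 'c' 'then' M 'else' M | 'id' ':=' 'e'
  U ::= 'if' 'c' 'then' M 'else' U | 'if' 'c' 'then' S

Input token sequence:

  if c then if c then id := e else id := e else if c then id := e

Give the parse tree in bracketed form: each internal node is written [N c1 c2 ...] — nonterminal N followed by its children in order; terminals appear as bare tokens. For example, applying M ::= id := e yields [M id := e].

S
U
if c then M else U
if c then if c then M else M else U
if c then if c then id := e else M else U
if c then if c then id := e else id := e else U
if c then if c then id := e else id := e else if c then S
if c then if c then id := e else id := e else if c then M
if c then if c then id := e else id := e else if c then id := e

[S [U if c then [M if c then [M id := e] else [M id := e]] else [U if c then [S [M id := e]]]]]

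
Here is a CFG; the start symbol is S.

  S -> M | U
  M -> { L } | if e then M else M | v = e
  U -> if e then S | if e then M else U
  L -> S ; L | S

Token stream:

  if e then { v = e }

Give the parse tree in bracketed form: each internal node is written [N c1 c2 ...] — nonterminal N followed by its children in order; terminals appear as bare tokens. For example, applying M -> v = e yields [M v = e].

S
U
if e then S
if e then M
if e then { L }
if e then { S }
if e then { M }
if e then { v = e }

[S [U if e then [S [M { [L [S [M v = e]]] }]]]]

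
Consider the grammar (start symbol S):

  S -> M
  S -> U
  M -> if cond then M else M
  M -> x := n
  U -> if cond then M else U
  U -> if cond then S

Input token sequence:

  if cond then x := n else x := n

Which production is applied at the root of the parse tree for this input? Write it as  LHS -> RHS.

S -> M

[S [M if cond then [M x := n] else [M x := n]]]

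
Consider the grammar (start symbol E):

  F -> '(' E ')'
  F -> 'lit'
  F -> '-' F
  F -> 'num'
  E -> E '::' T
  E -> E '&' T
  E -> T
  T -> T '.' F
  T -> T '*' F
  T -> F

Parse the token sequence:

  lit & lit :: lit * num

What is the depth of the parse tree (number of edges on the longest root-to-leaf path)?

[E [E [E [T [F lit]]] & [T [F lit]]] :: [T [T [F lit]] * [F num]]]

5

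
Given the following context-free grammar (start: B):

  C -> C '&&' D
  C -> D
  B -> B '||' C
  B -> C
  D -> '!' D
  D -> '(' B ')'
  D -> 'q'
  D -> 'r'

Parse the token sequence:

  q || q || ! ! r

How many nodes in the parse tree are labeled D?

5

[B [B [B [C [D q]]] || [C [D q]]] || [C [D ! [D ! [D r]]]]]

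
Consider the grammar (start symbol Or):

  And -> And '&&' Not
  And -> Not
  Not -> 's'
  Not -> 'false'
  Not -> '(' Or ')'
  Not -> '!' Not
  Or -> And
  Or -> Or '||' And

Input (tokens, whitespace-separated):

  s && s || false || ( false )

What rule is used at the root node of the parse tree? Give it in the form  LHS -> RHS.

[Or [Or [Or [And [And [Not s]] && [Not s]]] || [And [Not false]]] || [And [Not ( [Or [And [Not false]]] )]]]

Or -> Or '||' And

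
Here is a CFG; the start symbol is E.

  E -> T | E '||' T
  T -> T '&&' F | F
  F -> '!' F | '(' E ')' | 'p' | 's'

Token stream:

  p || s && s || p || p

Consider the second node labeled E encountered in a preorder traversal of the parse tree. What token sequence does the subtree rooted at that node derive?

[E [E [E [E [T [F p]]] || [T [T [F s]] && [F s]]] || [T [F p]]] || [T [F p]]]

p || s && s || p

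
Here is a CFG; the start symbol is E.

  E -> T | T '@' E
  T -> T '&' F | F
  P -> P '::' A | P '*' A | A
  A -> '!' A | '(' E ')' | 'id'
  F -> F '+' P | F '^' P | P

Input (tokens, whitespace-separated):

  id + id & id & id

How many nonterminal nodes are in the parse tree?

[E [T [T [T [F [F [P [A id]]] + [P [A id]]]] & [F [P [A id]]]] & [F [P [A id]]]]]

16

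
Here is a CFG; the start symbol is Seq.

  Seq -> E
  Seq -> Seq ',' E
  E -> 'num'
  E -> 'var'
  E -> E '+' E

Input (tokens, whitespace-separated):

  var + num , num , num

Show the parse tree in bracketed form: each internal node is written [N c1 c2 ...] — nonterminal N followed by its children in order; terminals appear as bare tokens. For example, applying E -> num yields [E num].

Seq
Seq , E
Seq , E , E
E , E , E
E + E , E , E
var + E , E , E
var + num , E , E
var + num , num , E
var + num , num , num

[Seq [Seq [Seq [E [E var] + [E num]]] , [E num]] , [E num]]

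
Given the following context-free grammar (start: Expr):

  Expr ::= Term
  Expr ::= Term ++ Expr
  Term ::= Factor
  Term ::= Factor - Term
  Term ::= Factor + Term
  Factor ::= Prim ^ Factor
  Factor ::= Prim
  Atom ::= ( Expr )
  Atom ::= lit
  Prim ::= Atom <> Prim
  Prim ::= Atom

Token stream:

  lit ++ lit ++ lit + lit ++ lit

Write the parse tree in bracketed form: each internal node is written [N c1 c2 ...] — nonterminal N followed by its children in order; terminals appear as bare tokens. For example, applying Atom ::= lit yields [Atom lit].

[Expr [Term [Factor [Prim [Atom lit]]]] ++ [Expr [Term [Factor [Prim [Atom lit]]]] ++ [Expr [Term [Factor [Prim [Atom lit]]] + [Term [Factor [Prim [Atom lit]]]]] ++ [Expr [Term [Factor [Prim [Atom lit]]]]]]]]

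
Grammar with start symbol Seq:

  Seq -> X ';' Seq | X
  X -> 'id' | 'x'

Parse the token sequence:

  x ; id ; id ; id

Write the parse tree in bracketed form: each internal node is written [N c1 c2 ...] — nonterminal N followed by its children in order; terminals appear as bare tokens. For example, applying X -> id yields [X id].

Seq
X ; Seq
x ; Seq
x ; X ; Seq
x ; id ; Seq
x ; id ; X ; Seq
x ; id ; id ; Seq
x ; id ; id ; X
x ; id ; id ; id

[Seq [X x] ; [Seq [X id] ; [Seq [X id] ; [Seq [X id]]]]]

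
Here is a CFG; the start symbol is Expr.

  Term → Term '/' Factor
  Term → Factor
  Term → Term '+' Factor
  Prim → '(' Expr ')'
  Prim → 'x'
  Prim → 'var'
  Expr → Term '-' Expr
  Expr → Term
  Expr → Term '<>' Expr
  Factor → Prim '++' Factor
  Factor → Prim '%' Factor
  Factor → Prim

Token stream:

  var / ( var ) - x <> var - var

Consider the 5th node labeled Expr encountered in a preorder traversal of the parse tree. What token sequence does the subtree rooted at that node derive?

[Expr [Term [Term [Factor [Prim var]]] / [Factor [Prim ( [Expr [Term [Factor [Prim var]]]] )]]] - [Expr [Term [Factor [Prim x]]] <> [Expr [Term [Factor [Prim var]]] - [Expr [Term [Factor [Prim var]]]]]]]

var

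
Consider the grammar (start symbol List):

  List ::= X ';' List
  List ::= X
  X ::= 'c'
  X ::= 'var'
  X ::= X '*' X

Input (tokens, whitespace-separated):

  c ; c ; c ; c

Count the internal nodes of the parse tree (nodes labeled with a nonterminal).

8

[List [X c] ; [List [X c] ; [List [X c] ; [List [X c]]]]]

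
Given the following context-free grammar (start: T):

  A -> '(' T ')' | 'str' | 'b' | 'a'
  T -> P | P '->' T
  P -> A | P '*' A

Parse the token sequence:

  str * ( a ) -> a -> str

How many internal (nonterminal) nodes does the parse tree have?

14

[T [P [P [A str]] * [A ( [T [P [A a]]] )]] -> [T [P [A a]] -> [T [P [A str]]]]]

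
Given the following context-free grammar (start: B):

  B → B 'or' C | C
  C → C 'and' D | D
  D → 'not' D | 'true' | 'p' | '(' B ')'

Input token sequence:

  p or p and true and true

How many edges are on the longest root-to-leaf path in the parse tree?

[B [B [C [D p]]] or [C [C [C [D p]] and [D true]] and [D true]]]

5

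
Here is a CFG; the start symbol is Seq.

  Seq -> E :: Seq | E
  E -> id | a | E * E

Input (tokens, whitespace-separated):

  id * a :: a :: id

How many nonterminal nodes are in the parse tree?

[Seq [E [E id] * [E a]] :: [Seq [E a] :: [Seq [E id]]]]

8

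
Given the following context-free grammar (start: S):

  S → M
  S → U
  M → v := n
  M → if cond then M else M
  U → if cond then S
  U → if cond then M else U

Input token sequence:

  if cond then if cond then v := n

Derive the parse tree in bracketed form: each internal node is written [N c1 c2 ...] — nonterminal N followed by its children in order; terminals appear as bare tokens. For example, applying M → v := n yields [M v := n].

S
U
if cond then S
if cond then U
if cond then if cond then S
if cond then if cond then M
if cond then if cond then v := n

[S [U if cond then [S [U if cond then [S [M v := n]]]]]]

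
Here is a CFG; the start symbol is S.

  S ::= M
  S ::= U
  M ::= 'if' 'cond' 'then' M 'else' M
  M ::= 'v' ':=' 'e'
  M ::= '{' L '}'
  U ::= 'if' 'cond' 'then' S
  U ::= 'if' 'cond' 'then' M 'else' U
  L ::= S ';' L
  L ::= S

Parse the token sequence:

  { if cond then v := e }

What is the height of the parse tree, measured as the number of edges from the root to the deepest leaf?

[S [M { [L [S [U if cond then [S [M v := e]]]]] }]]

7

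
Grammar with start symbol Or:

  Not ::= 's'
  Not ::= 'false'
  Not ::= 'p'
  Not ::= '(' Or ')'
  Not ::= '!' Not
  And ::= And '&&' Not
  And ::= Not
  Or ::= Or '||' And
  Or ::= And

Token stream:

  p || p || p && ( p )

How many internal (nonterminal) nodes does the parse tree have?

14

[Or [Or [Or [And [Not p]]] || [And [Not p]]] || [And [And [Not p]] && [Not ( [Or [And [Not p]]] )]]]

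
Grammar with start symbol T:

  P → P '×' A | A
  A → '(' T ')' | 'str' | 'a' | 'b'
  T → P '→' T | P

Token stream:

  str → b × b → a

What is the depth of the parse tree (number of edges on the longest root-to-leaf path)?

5

[T [P [A str]] → [T [P [P [A b]] × [A b]] → [T [P [A a]]]]]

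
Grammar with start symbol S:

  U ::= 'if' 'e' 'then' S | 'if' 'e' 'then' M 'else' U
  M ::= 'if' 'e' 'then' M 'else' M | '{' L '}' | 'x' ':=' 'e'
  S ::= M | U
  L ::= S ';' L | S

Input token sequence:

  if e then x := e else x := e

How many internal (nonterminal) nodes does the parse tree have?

4

[S [M if e then [M x := e] else [M x := e]]]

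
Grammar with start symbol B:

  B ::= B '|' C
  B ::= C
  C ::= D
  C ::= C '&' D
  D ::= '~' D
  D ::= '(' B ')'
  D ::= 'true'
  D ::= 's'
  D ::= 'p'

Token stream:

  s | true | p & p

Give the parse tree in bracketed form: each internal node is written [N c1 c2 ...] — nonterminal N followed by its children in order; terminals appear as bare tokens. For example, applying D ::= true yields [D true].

B
B | C
B | C | C
C | C | C
D | C | C
s | C | C
s | D | C
s | true | C
s | true | C & D
s | true | D & D
s | true | p & D
s | true | p & p

[B [B [B [C [D s]]] | [C [D true]]] | [C [C [D p]] & [D p]]]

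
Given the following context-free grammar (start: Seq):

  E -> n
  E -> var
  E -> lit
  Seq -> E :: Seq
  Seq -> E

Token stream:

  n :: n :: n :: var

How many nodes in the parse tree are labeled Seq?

4

[Seq [E n] :: [Seq [E n] :: [Seq [E n] :: [Seq [E var]]]]]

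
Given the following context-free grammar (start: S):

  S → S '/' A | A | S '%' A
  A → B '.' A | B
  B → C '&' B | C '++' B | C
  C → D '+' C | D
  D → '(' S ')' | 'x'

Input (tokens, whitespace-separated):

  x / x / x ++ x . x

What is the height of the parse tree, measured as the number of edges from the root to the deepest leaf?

[S [S [S [A [B [C [D x]]]]] / [A [B [C [D x]]]]] / [A [B [C [D x]] ++ [B [C [D x]]]] . [A [B [C [D x]]]]]]

7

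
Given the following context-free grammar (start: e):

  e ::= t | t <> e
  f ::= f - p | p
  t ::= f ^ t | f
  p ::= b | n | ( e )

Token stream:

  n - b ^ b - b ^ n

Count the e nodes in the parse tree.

1

[e [t [f [f [p n]] - [p b]] ^ [t [f [f [p b]] - [p b]] ^ [t [f [p n]]]]]]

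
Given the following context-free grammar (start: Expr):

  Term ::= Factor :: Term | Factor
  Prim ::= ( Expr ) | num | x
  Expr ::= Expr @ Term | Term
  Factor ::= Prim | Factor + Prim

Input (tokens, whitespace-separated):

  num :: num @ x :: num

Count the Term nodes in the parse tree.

[Expr [Expr [Term [Factor [Prim num]] :: [Term [Factor [Prim num]]]]] @ [Term [Factor [Prim x]] :: [Term [Factor [Prim num]]]]]

4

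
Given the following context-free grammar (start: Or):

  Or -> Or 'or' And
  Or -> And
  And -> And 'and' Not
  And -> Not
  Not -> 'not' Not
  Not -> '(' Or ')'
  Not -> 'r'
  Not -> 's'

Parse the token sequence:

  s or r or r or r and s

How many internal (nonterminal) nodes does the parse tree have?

14

[Or [Or [Or [Or [And [Not s]]] or [And [Not r]]] or [And [Not r]]] or [And [And [Not r]] and [Not s]]]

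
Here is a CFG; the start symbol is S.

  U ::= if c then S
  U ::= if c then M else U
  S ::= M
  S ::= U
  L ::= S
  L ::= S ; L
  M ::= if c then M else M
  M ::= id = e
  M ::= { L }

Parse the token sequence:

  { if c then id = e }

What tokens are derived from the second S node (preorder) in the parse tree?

[S [M { [L [S [U if c then [S [M id = e]]]]] }]]

if c then id = e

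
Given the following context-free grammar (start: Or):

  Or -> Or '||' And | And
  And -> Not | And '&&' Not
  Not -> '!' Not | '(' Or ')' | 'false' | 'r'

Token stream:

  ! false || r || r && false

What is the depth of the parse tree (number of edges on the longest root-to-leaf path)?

[Or [Or [Or [And [Not ! [Not false]]]] || [And [Not r]]] || [And [And [Not r]] && [Not false]]]

6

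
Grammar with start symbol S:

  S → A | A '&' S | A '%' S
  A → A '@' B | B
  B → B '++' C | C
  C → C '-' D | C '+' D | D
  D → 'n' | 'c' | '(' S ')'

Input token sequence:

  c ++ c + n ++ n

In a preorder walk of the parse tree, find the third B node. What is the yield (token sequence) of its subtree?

[S [A [B [B [B [C [D c]]] ++ [C [C [D c]] + [D n]]] ++ [C [D n]]]]]

c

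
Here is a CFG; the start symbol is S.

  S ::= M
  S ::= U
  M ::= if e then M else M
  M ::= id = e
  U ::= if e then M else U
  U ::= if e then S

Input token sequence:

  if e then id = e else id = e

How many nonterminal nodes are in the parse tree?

[S [M if e then [M id = e] else [M id = e]]]

4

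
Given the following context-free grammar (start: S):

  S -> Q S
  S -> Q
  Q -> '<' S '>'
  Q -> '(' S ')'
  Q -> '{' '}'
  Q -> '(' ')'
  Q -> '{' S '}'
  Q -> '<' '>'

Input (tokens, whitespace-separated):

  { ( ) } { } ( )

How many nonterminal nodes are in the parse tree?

8

[S [Q { [S [Q ( )]] }] [S [Q { }] [S [Q ( )]]]]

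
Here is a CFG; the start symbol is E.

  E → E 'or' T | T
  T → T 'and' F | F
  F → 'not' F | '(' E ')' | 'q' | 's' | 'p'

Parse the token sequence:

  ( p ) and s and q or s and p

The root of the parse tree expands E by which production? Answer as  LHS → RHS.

E → E 'or' T

[E [E [T [T [T [F ( [E [T [F p]]] )]] and [F s]] and [F q]]] or [T [T [F s]] and [F p]]]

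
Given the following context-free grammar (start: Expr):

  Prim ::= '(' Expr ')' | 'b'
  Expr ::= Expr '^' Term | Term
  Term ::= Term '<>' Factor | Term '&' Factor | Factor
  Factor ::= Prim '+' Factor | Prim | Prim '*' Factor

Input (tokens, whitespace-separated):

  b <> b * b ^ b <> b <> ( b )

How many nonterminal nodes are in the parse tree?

23

[Expr [Expr [Term [Term [Factor [Prim b]]] <> [Factor [Prim b] * [Factor [Prim b]]]]] ^ [Term [Term [Term [Factor [Prim b]]] <> [Factor [Prim b]]] <> [Factor [Prim ( [Expr [Term [Factor [Prim b]]]] )]]]]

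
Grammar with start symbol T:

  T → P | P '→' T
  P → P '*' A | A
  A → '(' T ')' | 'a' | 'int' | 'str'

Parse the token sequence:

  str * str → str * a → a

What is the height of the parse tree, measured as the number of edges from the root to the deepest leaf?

5

[T [P [P [A str]] * [A str]] → [T [P [P [A str]] * [A a]] → [T [P [A a]]]]]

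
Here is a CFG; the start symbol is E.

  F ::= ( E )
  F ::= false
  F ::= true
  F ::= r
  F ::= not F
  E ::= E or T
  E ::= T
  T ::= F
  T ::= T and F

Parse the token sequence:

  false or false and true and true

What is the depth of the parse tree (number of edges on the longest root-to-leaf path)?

5

[E [E [T [F false]]] or [T [T [T [F false]] and [F true]] and [F true]]]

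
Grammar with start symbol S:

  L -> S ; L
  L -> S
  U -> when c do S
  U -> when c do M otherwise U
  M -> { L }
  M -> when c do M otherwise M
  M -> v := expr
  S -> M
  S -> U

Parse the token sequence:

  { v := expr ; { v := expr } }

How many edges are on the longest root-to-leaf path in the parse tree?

9

[S [M { [L [S [M v := expr]] ; [L [S [M { [L [S [M v := expr]]] }]]]] }]]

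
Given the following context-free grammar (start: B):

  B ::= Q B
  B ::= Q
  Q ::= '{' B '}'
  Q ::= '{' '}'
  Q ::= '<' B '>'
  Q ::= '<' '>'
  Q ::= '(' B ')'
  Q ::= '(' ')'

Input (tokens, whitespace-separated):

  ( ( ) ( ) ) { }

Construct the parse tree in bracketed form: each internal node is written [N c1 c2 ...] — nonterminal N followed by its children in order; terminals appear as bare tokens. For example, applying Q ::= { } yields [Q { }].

B
Q B
( B ) B
( Q B ) B
( ( ) B ) B
( ( ) Q ) B
( ( ) ( ) ) B
( ( ) ( ) ) Q
( ( ) ( ) ) { }

[B [Q ( [B [Q ( )] [B [Q ( )]]] )] [B [Q { }]]]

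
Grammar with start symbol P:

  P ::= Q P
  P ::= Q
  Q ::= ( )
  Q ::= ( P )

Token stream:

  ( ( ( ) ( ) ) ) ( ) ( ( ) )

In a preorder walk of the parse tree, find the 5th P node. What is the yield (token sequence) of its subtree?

( ) ( ( ) )

[P [Q ( [P [Q ( [P [Q ( )] [P [Q ( )]]] )]] )] [P [Q ( )] [P [Q ( [P [Q ( )]] )]]]]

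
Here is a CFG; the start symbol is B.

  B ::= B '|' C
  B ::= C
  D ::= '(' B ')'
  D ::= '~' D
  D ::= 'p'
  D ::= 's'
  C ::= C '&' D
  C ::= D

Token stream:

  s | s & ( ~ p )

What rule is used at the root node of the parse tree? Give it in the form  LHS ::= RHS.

[B [B [C [D s]]] | [C [C [D s]] & [D ( [B [C [D ~ [D p]]]] )]]]

B ::= B '|' C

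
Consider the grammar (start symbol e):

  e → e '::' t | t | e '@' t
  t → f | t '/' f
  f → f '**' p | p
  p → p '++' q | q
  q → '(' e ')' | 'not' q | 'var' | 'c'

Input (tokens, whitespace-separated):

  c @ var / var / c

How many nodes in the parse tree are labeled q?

[e [e [t [f [p [q c]]]]] @ [t [t [t [f [p [q var]]]] / [f [p [q var]]]] / [f [p [q c]]]]]

4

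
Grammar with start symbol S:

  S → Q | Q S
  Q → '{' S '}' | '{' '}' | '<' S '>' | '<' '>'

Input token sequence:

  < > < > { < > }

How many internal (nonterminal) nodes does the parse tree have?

8

[S [Q < >] [S [Q < >] [S [Q { [S [Q < >]] }]]]]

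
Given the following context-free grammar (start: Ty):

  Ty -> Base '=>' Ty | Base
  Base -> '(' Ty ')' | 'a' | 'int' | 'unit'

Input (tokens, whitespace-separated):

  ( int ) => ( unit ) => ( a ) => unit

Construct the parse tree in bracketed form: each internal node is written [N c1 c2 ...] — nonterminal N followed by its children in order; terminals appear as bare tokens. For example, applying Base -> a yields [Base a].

Ty
Base => Ty
( Ty ) => Ty
( Base ) => Ty
( int ) => Ty
( int ) => Base => Ty
( int ) => ( Ty ) => Ty
( int ) => ( Base ) => Ty
( int ) => ( unit ) => Ty
( int ) => ( unit ) => Base => Ty
( int ) => ( unit ) => ( Ty ) => Ty
( int ) => ( unit ) => ( Base ) => Ty
( int ) => ( unit ) => ( a ) => Ty
( int ) => ( unit ) => ( a ) => Base
( int ) => ( unit ) => ( a ) => unit

[Ty [Base ( [Ty [Base int]] )] => [Ty [Base ( [Ty [Base unit]] )] => [Ty [Base ( [Ty [Base a]] )] => [Ty [Base unit]]]]]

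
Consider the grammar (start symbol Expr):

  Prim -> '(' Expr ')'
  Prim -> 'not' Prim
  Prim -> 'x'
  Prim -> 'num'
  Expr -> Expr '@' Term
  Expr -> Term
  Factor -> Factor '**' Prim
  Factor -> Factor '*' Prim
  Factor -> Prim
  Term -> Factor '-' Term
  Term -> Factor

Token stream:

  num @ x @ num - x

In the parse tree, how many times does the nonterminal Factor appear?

4

[Expr [Expr [Expr [Term [Factor [Prim num]]]] @ [Term [Factor [Prim x]]]] @ [Term [Factor [Prim num]] - [Term [Factor [Prim x]]]]]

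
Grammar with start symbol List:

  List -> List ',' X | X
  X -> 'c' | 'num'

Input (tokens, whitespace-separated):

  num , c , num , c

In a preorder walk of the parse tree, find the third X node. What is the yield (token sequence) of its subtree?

[List [List [List [List [X num]] , [X c]] , [X num]] , [X c]]

num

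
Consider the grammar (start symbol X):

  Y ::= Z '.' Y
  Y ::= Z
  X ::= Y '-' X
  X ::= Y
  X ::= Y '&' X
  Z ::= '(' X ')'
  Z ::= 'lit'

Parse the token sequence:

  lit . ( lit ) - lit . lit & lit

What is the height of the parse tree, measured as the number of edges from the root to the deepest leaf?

[X [Y [Z lit] . [Y [Z ( [X [Y [Z lit]]] )]]] - [X [Y [Z lit] . [Y [Z lit]]] & [X [Y [Z lit]]]]]

7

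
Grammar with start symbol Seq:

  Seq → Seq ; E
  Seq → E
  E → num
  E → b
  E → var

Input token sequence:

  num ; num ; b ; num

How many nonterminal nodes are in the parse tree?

[Seq [Seq [Seq [Seq [E num]] ; [E num]] ; [E b]] ; [E num]]

8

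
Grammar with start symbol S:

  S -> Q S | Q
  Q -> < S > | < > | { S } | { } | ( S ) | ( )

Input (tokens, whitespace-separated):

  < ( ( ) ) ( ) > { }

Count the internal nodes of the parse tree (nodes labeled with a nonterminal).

[S [Q < [S [Q ( [S [Q ( )]] )] [S [Q ( )]]] >] [S [Q { }]]]

10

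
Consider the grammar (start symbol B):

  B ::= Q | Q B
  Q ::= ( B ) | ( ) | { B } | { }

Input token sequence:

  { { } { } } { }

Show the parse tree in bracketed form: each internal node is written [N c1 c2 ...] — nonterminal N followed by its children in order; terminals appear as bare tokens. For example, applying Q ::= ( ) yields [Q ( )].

B
Q B
{ B } B
{ Q B } B
{ { } B } B
{ { } Q } B
{ { } { } } B
{ { } { } } Q
{ { } { } } { }

[B [Q { [B [Q { }] [B [Q { }]]] }] [B [Q { }]]]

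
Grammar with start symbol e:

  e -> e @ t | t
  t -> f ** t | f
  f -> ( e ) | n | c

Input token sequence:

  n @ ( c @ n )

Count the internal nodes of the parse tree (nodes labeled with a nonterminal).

[e [e [t [f n]]] @ [t [f ( [e [e [t [f c]]] @ [t [f n]]] )]]]

12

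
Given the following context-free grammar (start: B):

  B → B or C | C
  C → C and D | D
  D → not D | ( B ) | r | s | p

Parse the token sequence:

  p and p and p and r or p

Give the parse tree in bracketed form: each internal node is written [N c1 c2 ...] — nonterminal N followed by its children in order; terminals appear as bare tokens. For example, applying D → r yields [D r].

[B [B [C [C [C [C [D p]] and [D p]] and [D p]] and [D r]]] or [C [D p]]]

B
B or C
C or C
C and D or C
C and D and D or C
C and D and D and D or C
D and D and D and D or C
p and D and D and D or C
p and p and D and D or C
p and p and p and D or C
p and p and p and r or C
p and p and p and r or D
p and p and p and r or p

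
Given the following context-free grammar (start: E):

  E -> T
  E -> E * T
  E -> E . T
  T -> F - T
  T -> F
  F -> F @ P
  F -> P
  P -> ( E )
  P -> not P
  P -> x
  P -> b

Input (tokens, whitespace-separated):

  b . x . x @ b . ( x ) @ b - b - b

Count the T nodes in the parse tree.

[E [E [E [E [T [F [P b]]]] . [T [F [P x]]]] . [T [F [F [P x]] @ [P b]]]] . [T [F [F [P ( [E [T [F [P x]]]] )]] @ [P b]] - [T [F [P b]] - [T [F [P b]]]]]]

7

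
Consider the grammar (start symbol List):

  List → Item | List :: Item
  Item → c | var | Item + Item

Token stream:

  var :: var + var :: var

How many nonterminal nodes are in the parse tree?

[List [List [List [Item var]] :: [Item [Item var] + [Item var]]] :: [Item var]]

8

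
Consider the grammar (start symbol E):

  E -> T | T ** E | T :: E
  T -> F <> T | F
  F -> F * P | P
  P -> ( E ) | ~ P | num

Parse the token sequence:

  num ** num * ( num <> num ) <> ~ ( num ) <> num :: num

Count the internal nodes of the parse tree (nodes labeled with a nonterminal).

32

[E [T [F [P num]]] ** [E [T [F [F [P num]] * [P ( [E [T [F [P num]] <> [T [F [P num]]]]] )]] <> [T [F [P ~ [P ( [E [T [F [P num]]]] )]]] <> [T [F [P num]]]]] :: [E [T [F [P num]]]]]]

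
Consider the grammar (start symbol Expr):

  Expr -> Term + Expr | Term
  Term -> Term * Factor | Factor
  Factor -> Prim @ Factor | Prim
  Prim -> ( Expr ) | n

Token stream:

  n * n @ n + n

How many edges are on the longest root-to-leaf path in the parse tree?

5

[Expr [Term [Term [Factor [Prim n]]] * [Factor [Prim n] @ [Factor [Prim n]]]] + [Expr [Term [Factor [Prim n]]]]]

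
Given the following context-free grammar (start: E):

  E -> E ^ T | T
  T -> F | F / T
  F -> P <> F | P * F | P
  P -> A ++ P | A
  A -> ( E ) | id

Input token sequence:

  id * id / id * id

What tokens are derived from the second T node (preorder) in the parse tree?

id * id

[E [T [F [P [A id]] * [F [P [A id]]]] / [T [F [P [A id]] * [F [P [A id]]]]]]]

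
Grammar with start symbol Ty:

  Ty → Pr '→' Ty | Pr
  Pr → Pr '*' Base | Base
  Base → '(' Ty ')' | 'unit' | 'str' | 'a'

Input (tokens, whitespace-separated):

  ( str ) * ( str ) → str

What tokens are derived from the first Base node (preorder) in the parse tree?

[Ty [Pr [Pr [Base ( [Ty [Pr [Base str]]] )]] * [Base ( [Ty [Pr [Base str]]] )]] → [Ty [Pr [Base str]]]]

( str )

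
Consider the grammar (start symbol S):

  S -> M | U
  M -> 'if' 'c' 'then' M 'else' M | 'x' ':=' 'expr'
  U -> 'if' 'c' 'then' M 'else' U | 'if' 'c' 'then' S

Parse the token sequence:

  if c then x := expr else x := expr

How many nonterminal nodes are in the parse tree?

4

[S [M if c then [M x := expr] else [M x := expr]]]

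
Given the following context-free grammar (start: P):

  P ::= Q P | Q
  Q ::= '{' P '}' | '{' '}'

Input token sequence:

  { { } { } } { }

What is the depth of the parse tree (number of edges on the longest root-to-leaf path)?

[P [Q { [P [Q { }] [P [Q { }]]] }] [P [Q { }]]]

5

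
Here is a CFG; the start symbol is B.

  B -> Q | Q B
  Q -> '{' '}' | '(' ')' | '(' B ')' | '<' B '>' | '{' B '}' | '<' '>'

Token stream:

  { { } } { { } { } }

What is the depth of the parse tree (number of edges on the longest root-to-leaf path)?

[B [Q { [B [Q { }]] }] [B [Q { [B [Q { }] [B [Q { }]]] }]]]

6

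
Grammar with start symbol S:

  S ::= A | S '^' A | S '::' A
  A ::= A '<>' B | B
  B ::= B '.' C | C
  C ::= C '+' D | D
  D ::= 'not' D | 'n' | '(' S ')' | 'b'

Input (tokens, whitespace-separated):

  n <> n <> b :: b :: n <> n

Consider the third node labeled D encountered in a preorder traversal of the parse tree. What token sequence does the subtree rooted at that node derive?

b

[S [S [S [A [A [A [B [C [D n]]]] <> [B [C [D n]]]] <> [B [C [D b]]]]] :: [A [B [C [D b]]]]] :: [A [A [B [C [D n]]]] <> [B [C [D n]]]]]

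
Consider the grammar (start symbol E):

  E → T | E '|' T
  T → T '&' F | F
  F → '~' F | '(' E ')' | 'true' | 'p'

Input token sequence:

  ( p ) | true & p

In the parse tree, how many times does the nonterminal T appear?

[E [E [T [F ( [E [T [F p]]] )]]] | [T [T [F true]] & [F p]]]

4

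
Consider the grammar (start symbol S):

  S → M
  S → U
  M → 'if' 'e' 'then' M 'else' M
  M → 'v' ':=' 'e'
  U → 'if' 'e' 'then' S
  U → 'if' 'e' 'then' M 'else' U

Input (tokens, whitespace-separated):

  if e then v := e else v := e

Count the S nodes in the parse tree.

[S [M if e then [M v := e] else [M v := e]]]

1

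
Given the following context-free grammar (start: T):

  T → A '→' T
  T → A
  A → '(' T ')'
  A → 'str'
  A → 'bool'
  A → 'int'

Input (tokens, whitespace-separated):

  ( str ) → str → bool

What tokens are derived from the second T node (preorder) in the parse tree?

str

[T [A ( [T [A str]] )] → [T [A str] → [T [A bool]]]]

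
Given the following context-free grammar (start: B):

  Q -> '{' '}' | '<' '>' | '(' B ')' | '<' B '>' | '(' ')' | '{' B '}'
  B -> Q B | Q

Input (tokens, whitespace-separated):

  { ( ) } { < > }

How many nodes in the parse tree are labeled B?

4

[B [Q { [B [Q ( )]] }] [B [Q { [B [Q < >]] }]]]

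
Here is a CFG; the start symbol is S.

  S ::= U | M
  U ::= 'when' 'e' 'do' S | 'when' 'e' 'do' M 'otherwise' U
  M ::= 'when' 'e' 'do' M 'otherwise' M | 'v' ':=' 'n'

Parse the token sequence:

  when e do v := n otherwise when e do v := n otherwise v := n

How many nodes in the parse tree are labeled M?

[S [M when e do [M v := n] otherwise [M when e do [M v := n] otherwise [M v := n]]]]

5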